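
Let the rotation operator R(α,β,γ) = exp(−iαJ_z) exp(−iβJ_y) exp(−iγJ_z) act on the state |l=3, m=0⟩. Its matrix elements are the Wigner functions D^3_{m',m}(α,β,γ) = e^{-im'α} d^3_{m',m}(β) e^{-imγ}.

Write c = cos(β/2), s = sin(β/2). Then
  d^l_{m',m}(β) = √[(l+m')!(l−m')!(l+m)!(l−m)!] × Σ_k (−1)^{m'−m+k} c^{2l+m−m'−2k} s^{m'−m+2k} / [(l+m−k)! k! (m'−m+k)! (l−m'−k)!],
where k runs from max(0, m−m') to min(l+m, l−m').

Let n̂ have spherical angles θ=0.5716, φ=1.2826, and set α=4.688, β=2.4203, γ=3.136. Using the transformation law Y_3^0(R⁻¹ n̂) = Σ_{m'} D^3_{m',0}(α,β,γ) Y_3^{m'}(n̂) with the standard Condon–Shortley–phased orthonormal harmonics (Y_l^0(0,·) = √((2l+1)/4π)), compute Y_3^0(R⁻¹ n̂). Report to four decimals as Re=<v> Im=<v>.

Need the full column D^3_{m',0} for m'=−3..3 at α=4.688, β=2.4203, γ=3.136.
cos(β/2)=0.352879, sin(β/2)=0.935669
d^3_{-3,0}: single k=3 term ⇒ +0.160975;  D = +0.011768+0.160545i
d^3_{-2,0}: k∈[2..3] ⇒ +0.074355 -0.522759 = -0.448404;  D = +0.447871-0.021864i
d^3_{-1,0}: k∈[1..3] ⇒ +0.017735 -0.374073 +0.876653 = +0.520315;  D = -0.012689-0.520161i
d^3_{0,0}: k∈[0..3] ⇒ +0.001931 -0.122177 +0.858980 -0.671017 = +0.067717;  D = +0.067717+0.000000i
d^3_{1,0}: k∈[0..2] ⇒ -0.017735 +0.374073 -0.876653 = -0.520315;  D = +0.012689-0.520161i
d^3_{2,0}: k∈[0..1] ⇒ +0.074355 -0.522759 = -0.448404;  D = +0.447871+0.021864i
d^3_{3,0}: single k=0 term ⇒ -0.160975;  D = -0.011768+0.160545i
Y_3^{m'}(θ=0.5716,φ=1.2826) and Σ D·Y over m':
  (+0.0118+0.1605i)·(-0.0503+0.0429i)  (+0.4479-0.0219i)·(-0.2109-0.1371i)  (-0.0127-0.5202i)·(+0.1261-0.4252i)  (+0.0677+0.0000i)·(+0.1684+0.0000i)  (+0.0127-0.5202i)·(-0.1261-0.4252i)  (+0.4479+0.0219i)·(-0.2109+0.1371i)  (-0.0118+0.1605i)·(+0.0503+0.0429i)
Y_3^0(R⁻¹ n̂) = -0.644007+0.000000i

Re=-0.6440 Im=0.0000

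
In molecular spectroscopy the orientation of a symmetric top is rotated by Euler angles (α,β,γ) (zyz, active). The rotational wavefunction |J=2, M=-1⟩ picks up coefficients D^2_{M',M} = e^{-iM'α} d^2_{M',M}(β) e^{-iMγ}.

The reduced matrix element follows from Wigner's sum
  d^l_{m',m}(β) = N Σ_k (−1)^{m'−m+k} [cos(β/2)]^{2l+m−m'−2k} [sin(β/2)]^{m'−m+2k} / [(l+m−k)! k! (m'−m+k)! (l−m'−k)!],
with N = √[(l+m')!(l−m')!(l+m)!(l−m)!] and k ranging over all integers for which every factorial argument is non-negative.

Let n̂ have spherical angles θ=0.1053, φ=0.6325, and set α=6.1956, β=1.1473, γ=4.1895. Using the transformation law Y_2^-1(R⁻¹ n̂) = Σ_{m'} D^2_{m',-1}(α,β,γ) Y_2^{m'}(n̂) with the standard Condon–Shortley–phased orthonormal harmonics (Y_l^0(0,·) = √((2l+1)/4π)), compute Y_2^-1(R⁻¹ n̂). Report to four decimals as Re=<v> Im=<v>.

Re=0.1398 Im=0.2941

Need the full column D^2_{m',-1} for m'=−2..2 at α=6.1956, β=1.1473, γ=4.1895.
cos(β/2)=0.839926, sin(β/2)=0.542701
d^2_{-2,-1}: single k=1 term ⇒ +0.643152;  D = -0.413375-0.492713i
d^2_{-1,-1}: k∈[0..1] ⇒ +0.497695 -0.623340 = -0.125645;  D = +0.072027+0.102950i
d^2_{0,-1}: k∈[0..1] ⇒ -0.787697 +0.328851 = -0.458846;  D = +0.229141+0.397535i
d^2_{1,-1}: k∈[0..1] ⇒ +0.623340 -0.086745 = +0.536595;  D = -0.226274-0.486553i
d^2_{2,-1}: single k=0 term ⇒ -0.268506;  D = +0.091494+0.252436i
Y_2^{m'}(θ=0.1053,φ=0.6325) and Σ D·Y over m':
  (-0.4134-0.4927i)·(+0.0013-0.0041i)  (+0.0720+0.1030i)·(+0.0651-0.0477i)  (+0.2291+0.3975i)·(+0.6203+0.0000i)  (-0.2263-0.4866i)·(-0.0651-0.0477i)  (+0.0915+0.2524i)·(+0.0013+0.0041i)
Y_2^-1(R⁻¹ n̂) = +0.139814+0.294106i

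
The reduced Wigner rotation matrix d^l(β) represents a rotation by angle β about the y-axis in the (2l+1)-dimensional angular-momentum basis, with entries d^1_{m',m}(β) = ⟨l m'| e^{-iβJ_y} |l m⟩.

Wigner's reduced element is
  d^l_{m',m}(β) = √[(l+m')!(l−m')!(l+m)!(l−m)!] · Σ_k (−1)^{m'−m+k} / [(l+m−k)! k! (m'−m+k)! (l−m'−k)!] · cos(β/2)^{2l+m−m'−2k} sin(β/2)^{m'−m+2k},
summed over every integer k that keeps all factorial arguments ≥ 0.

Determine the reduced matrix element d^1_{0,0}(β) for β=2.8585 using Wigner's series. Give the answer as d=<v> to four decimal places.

d=-0.9602

d^1_{0,0}(β=2.8585) via Wigner's sum:
With c≡cos(β/2)=0.141074 and s≡sin(β/2)=0.989999, N=[1·1·1·1]^{1/2}=1.000000
k: max(0,(0)−(0))=0 … min(1+(0),1−(0))=1
  k=0: (−1)^0·1.0000/(1)·0.1411^2·0.9900^0 = +0.019902
  k=1: (−1)^1·1.0000/(1)·0.1411^0·0.9900^2 = -0.980098
d^1_{0,0}(2.8585) = +0.019902 -0.980098 = -0.960196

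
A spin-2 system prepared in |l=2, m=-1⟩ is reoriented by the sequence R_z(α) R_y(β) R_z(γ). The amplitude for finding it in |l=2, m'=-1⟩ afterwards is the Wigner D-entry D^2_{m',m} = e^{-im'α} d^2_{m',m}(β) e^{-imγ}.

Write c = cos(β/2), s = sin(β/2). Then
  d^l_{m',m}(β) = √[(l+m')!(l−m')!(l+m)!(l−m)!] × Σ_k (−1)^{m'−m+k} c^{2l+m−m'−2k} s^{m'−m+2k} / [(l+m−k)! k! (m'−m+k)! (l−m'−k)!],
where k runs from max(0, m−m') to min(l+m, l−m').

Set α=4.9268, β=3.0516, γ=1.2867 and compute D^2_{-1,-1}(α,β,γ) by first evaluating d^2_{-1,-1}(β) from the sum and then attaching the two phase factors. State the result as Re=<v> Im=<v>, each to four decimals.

First d^2_{-1,-1}(β=3.0516), then the phase factors e^{-i(-1)α} and e^{-i(-1)γ}:
With c≡cos(β/2)=0.044981 and s≡sin(β/2)=0.998988, N=[1·6·1·6]^{1/2}=6.000000
The bounds max(0,m−m')=0 and min(l+m,l−m')=1 give 2 terms
  k=0: (−1)^0·6.0000/(6)·0.0450^4·0.9990^0 = +0.000004
  k=1: (−1)^1·6.0000/(2)·0.0450^2·0.9990^2 = -0.006058
d^2_{-1,-1}(3.0516) = +0.000004 -0.006058 = -0.006054
Phases: e^{-i·(-1)·4.9268}=+0.212772-0.977102i, e^{-i·(-1)·1.2867}=+0.280290+0.959915i ⇒ D=-0.006039+0.000422i

Re=-0.0060 Im=0.0004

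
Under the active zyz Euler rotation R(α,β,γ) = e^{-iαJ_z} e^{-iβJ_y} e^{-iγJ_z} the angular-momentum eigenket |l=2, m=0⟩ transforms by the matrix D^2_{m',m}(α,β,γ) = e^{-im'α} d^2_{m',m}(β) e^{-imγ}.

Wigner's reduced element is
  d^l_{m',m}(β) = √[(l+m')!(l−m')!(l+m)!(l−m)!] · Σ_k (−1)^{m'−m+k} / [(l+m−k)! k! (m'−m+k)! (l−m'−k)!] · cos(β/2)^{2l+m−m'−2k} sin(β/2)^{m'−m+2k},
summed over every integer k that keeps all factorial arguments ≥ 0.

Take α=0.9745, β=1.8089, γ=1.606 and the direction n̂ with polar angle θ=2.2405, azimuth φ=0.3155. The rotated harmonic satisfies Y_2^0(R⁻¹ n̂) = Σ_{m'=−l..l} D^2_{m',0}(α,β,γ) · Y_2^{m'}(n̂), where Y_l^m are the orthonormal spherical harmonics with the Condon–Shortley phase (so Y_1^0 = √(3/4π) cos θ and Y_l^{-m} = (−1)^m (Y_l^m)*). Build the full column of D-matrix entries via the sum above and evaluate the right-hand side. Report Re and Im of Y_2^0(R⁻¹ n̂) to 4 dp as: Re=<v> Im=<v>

Re=0.2151 Im=0.0000

Need the full column D^2_{m',0} for m'=−2..2 at α=0.9745, β=1.8089, γ=1.606.
cos(β/2)=0.618118, sin(β/2)=0.786085
d^2_{-2,0}: single k=2 term ⇒ +0.578306;  D = -0.213541+0.537437i
d^2_{-1,0}: k∈[1..2] ⇒ +0.454736 -0.735455 = -0.280719;  D = -0.157647-0.232273i
d^2_{0,0}: k∈[0..2] ⇒ +0.145977 -0.944370 +0.381838 = -0.416555;  D = -0.416555+0.000000i
d^2_{1,0}: k∈[0..1] ⇒ -0.454736 +0.735455 = +0.280719;  D = +0.157647-0.232273i
d^2_{2,0}: single k=0 term ⇒ +0.578306;  D = -0.213541-0.537437i
Y_2^{m'}(θ=2.2405,φ=0.3155) and Σ D·Y over m':
  (-0.2135+0.5374i)·(+0.1917-0.1401i)  (-0.1576-0.2323i)·(-0.3574+0.1167i)  (-0.4166+0.0000i)·(+0.0492+0.0000i)  (+0.1576-0.2323i)·(+0.3574+0.1167i)  (-0.2135-0.5374i)·(+0.1917+0.1401i)
Y_2^0(R⁻¹ n̂) = +0.215077+0.000000i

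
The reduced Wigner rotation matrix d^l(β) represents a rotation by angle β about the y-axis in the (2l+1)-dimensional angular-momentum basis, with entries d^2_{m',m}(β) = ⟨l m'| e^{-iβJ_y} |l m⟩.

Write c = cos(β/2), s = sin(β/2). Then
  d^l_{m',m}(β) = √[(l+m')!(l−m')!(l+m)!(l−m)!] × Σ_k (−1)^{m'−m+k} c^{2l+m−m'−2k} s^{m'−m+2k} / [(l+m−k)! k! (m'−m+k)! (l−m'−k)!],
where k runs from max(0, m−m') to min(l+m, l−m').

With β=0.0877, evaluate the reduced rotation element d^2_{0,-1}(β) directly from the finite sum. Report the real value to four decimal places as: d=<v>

d^2_{0,-1}(β=0.0877) via Wigner's sum:
With c≡cos(β/2)=0.999039 and s≡sin(β/2)=0.043836, N=[2·2·1·6]^{1/2}=4.898979
k: max(0,(-1)−(0))=0 … min(2+(-1),2−(0))=1
  k=0: (−1)^1·4.8990/(2)·0.9990^3·0.0438^1 = -0.107066
  k=1: (−1)^2·4.8990/(2)·0.9990^1·0.0438^3 = +0.000206
d^2_{0,-1}(0.0877) = -0.107066 +0.000206 = -0.106860

d=-0.1069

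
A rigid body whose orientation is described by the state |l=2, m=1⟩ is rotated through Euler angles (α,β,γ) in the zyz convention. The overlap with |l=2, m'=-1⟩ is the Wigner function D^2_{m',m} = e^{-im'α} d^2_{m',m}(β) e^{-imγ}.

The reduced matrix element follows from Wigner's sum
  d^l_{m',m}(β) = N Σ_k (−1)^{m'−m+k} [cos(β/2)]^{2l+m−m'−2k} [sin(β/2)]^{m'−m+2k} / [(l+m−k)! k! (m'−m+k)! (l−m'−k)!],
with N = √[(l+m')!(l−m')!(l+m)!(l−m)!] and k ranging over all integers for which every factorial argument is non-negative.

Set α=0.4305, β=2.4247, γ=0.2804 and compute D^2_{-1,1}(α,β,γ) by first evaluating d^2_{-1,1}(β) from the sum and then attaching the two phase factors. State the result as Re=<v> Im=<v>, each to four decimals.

First d^2_{-1,1}(β=2.4247), then the phase factors e^{-i(-1)α} and e^{-i(1)γ}:
c=cos(2.4247/2)=0.350820, s=sin(2.4247/2)=0.936443; N=√[1·6·6·1]=6.000000
The bounds max(0,m−m')=2 and min(l+m,l−m')=3 give 2 terms
  k=2: (−1)^0·6.0000/(2)·0.3508^2·0.9364^2 = +0.323781
  k=3: (−1)^1·6.0000/(6)·0.3508^0·0.9364^4 = -0.768998
d^2_{-1,1}(2.4247) = +0.323781 -0.768998 = -0.445217
D = (+0.908757+0.417325i)·(-0.445217)·(+0.960945-0.276740i) = -0.440211-0.066576i

Re=-0.4402 Im=-0.0666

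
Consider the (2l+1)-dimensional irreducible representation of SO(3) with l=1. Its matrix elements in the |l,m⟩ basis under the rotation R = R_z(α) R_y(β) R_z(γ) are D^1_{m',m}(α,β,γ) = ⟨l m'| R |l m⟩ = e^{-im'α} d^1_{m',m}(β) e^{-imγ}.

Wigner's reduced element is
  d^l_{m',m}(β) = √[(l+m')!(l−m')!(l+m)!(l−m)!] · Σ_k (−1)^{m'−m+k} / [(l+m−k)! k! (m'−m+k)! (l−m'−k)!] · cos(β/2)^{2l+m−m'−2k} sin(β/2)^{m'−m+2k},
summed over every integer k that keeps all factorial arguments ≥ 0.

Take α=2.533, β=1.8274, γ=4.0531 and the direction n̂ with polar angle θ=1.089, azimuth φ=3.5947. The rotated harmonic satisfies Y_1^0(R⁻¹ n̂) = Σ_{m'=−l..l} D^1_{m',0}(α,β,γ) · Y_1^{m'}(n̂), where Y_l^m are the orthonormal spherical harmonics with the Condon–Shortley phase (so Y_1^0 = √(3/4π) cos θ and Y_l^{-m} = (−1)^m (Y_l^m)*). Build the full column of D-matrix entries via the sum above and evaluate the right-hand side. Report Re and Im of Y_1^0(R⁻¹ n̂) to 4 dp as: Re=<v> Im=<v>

Re=0.1467 Im=0.0000

Need the full column D^1_{m',0} for m'=−1..1 at α=2.533, β=1.8274, γ=4.0531.
cos(β/2)=0.610820, sin(β/2)=0.791769
d^1_{-1,0}: single k=1 term ⇒ +0.683954;  D = -0.561153+0.391026i
d^1_{0,0}: k∈[0..1] ⇒ +0.373102 -0.626898 = -0.253797;  D = -0.253797+0.000000i
d^1_{1,0}: single k=0 term ⇒ -0.683954;  D = +0.561153+0.391026i
Y_1^{m'}(θ=1.089,φ=3.5947) and Σ D·Y over m':
  (-0.5612+0.3910i)·(-0.2753+0.1340i)  (-0.2538+0.0000i)·(+0.2264+0.0000i)  (+0.5612+0.3910i)·(+0.2753+0.1340i)
Y_1^0(R⁻¹ n̂) = +0.146660+0.000000i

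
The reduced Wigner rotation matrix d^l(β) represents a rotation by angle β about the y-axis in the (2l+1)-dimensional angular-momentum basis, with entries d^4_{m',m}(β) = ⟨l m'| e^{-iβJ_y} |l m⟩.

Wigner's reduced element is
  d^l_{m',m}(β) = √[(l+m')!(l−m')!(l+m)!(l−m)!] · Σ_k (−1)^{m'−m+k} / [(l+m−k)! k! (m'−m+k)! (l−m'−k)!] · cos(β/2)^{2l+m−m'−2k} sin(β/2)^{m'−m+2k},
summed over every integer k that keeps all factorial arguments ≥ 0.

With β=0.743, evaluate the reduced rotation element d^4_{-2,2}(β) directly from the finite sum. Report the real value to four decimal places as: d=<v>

d=0.1728

d^4_{-2,2}(β=0.743) via Wigner's sum:
c=cos(0.743/2)=0.931784, s=sin(0.743/2)=0.363014; N=√[2·720·720·2]=1440.000000
Admissible k: 4..6 (factorial args all ≥0)
  k=4: (−1)^0·1440.0000/(96)·0.9318^4·0.3630^4 = +0.196356
  k=5: (−1)^1·1440.0000/(120)·0.9318^2·0.3630^6 = -0.023842
  k=6: (−1)^2·1440.0000/(1440)·0.9318^0·0.3630^8 = +0.000302
d^4_{-2,2}(0.743) = +0.196356 -0.023842 +0.000302 = +0.172815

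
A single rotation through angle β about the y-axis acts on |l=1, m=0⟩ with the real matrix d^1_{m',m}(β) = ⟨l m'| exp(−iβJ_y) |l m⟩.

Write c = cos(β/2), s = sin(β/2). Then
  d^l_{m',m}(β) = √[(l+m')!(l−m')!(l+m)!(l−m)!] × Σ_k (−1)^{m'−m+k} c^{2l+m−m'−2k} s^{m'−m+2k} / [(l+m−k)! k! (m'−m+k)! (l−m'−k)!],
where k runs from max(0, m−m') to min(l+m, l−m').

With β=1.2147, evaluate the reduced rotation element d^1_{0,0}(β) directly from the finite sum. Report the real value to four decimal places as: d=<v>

d=0.3486

d^1_{0,0}(β=1.2147) via Wigner's sum:
With c≡cos(β/2)=0.821163 and s≡sin(β/2)=0.570693, N=[1·1·1·1]^{1/2}=1.000000
k∈{0,1} keeps every argument non-negative
  k=0: (−1)^0·1.0000/(1)·0.8212^2·0.5707^0 = +0.674309
  k=1: (−1)^1·1.0000/(1)·0.8212^0·0.5707^2 = -0.325691
d^1_{0,0}(1.2147) = +0.674309 -0.325691 = +0.348618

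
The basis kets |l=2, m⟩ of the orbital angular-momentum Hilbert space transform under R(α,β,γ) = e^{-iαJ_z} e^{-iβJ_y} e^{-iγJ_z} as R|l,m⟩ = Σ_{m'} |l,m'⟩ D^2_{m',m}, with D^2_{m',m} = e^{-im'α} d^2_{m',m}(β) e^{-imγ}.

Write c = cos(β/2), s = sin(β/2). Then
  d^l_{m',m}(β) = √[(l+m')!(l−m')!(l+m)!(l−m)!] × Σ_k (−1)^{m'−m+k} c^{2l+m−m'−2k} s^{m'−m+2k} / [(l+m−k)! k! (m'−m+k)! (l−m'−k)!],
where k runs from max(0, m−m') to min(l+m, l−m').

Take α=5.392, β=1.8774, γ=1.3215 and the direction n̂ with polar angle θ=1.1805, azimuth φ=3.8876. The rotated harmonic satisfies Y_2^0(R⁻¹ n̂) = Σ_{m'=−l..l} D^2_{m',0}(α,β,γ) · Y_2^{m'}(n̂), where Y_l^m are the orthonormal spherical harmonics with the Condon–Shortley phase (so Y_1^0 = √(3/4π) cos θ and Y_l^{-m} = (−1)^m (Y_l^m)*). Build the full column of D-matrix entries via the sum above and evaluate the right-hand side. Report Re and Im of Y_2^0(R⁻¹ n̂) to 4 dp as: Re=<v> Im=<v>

Need the full column D^2_{m',0} for m'=−2..2 at α=5.392, β=1.8774, γ=1.3215.
cos(β/2)=0.590837, sin(β/2)=0.806791
d^2_{-2,0}: single k=2 term ⇒ +0.556587;  D = -0.116883-0.544176i
d^2_{-1,0}: k∈[1..2] ⇒ +0.407606 -0.760022 = -0.352416;  D = -0.221490+0.274115i
d^2_{0,0}: k∈[0..2] ⇒ +0.121863 -0.908903 +0.423685 = -0.363355;  D = -0.363355+0.000000i
d^2_{1,0}: k∈[0..1] ⇒ -0.407606 +0.760022 = +0.352416;  D = +0.221490+0.274115i
d^2_{2,0}: single k=0 term ⇒ +0.556587;  D = -0.116883+0.544176i
Y_2^{m'}(θ=1.1805,φ=3.8876) and Σ D·Y over m':
  (-0.1169-0.5442i)·(+0.0260-0.3293i)  (-0.2215+0.2741i)·(-0.1996+0.1845i)  (-0.3634+0.0000i)·(-0.1784+0.0000i)  (+0.2215+0.2741i)·(+0.1996+0.1845i)  (-0.1169+0.5442i)·(+0.0260+0.3293i)
Y_2^0(R⁻¹ n̂) = -0.312389+0.000000i

Re=-0.3124 Im=0.0000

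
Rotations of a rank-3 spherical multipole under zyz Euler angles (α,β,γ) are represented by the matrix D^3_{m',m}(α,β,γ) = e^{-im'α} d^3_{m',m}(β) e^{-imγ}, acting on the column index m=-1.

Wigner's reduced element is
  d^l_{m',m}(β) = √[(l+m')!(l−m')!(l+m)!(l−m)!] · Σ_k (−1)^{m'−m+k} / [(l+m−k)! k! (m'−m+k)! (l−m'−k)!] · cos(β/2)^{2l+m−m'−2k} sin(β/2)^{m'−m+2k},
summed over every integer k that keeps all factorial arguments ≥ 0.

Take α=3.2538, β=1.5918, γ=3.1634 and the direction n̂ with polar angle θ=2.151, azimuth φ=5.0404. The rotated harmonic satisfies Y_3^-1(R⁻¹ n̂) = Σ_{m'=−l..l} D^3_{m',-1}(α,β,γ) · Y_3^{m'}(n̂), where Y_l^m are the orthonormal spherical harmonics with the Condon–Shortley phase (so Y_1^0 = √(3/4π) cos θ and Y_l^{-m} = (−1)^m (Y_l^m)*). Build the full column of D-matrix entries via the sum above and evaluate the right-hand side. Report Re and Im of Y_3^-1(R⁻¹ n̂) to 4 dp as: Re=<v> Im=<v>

Re=0.1582 Im=-0.2236

Need the full column D^3_{m',-1} for m'=−3..3 at α=3.2538, β=1.5918, γ=3.1634.
cos(β/2)=0.699642, sin(β/2)=0.714494
d^3_{-3,-1}: single k=2 term ⇒ +0.473746;  D = +0.443639+0.166192i
d^3_{-2,-1}: k∈[1..2] ⇒ +0.378772 -0.790046 = -0.411275;  D = +0.398871+0.100245i
d^3_{-1,-1}: k∈[0..2] ⇒ +0.117288 -0.978566 +0.765414 = -0.095864;  D = -0.095004-0.012809i
d^3_{0,-1}: k∈[0..2] ⇒ -0.414924 +1.298179 -0.451293 = +0.431962;  D = -0.431860-0.009419i
d^3_{1,-1}: k∈[0..2] ⇒ +0.733925 -1.020552 +0.133042 = -0.153585;  D = -0.152958+0.013865i
d^3_{2,-1}: k∈[0..1] ⇒ -0.790046 +0.411972 = -0.378075;  D = +0.370341-0.076078i
d^3_{3,-1}: single k=0 term ⇒ +0.494073;  D = +0.469791-0.152985i
Y_3^{m'}(θ=2.151,φ=5.0404) and Σ D·Y over m':
  (+0.4436+0.1662i)·(-0.2033-0.1351i)  (+0.3989+0.1002i)·(+0.3105-0.2390i)  (-0.0950-0.0128i)·(+0.0438+0.1286i)  (-0.4319-0.0094i)·(+0.3063+0.0000i)  (-0.1530+0.0139i)·(-0.0438+0.1286i)  (+0.3703-0.0761i)·(+0.3105+0.2390i)  (+0.4698-0.1530i)·(+0.2033-0.1351i)
Y_3^-1(R⁻¹ n̂) = +0.158226-0.223572i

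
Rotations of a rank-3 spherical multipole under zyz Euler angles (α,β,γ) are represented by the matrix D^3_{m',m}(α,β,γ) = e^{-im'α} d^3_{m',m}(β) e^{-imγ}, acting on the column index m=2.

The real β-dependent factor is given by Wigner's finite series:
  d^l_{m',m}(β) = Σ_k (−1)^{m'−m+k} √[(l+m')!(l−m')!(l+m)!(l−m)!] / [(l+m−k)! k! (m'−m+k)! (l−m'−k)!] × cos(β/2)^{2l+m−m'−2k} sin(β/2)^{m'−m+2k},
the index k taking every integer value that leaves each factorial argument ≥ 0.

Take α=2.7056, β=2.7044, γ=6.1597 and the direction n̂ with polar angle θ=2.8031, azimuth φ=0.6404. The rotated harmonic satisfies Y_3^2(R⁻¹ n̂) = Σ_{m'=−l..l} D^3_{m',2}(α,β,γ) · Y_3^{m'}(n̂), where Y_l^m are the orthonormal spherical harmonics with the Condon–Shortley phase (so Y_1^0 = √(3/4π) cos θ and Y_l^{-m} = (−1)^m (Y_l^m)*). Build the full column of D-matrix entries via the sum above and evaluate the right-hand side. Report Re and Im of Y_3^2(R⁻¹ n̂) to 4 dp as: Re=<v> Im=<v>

Re=0.2251 Im=-0.2064

Need the full column D^3_{m',2} for m'=−3..3 at α=2.7056, β=2.7044, γ=6.1597.
cos(β/2)=0.216860, sin(β/2)=0.976203
d^3_{-3,2}: single k=5 term ⇒ +0.470928;  D = -0.229810+0.411048i
d^3_{-2,2}: k∈[4..5] ⇒ +0.213544 -0.865447 = -0.651903;  D = -0.528663+0.381434i
d^3_{-1,2}: k∈[3..4] ⇒ +0.060005 -0.607965 = -0.547961;  D = +0.538201-0.102961i
d^3_{0,2}: k∈[2..3] ⇒ +0.011544 -0.233926 = -0.222382;  D = -0.215634-0.054365i
d^3_{1,2}: k∈[1..2] ⇒ +0.001481 -0.060005 = -0.058524;  D = +0.045398+0.036934i
d^3_{2,2}: k∈[0..1] ⇒ +0.000104 -0.010538 = -0.010434;  D = -0.004556-0.009387i
d^3_{3,2}: single k=0 term ⇒ -0.001147;  D = +0.000018+0.001147i
Y_3^{m'}(θ=2.8031,φ=0.6404) and Σ D·Y over m':
  (-0.2298+0.4110i)·(-0.0052-0.0143i)  (-0.5287+0.3814i)·(-0.0304+0.1019i)  (+0.5382-0.1030i)·(+0.2968-0.2211i)  (-0.2156-0.0544i)·(-0.5099+0.0000i)  (+0.0454+0.0369i)·(-0.2968-0.2211i)  (-0.0046-0.0094i)·(-0.0304-0.1019i)  (+0.0000+0.0011i)·(+0.0052-0.0143i)
Y_3^2(R⁻¹ n̂) = +0.225124-0.206397i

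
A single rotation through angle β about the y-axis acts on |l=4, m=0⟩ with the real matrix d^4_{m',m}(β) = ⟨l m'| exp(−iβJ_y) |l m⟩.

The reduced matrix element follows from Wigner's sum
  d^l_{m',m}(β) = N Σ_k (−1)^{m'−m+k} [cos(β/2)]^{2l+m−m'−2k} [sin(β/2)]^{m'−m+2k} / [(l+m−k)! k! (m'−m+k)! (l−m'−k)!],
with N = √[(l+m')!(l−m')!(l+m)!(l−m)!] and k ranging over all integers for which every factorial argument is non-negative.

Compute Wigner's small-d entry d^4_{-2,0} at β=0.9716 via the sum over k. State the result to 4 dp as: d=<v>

d^4_{-2,0}(β=0.9716) via Wigner's sum:
Half-angle: c=0.884302, s=0.466916. N=√(2·720·24·24)=910.735966
Admissible k: 2..4 (factorial args all ≥0)
  k=2: (−1)^0·910.7360/(96)·0.8843^6·0.4669^2 = +0.989012
  k=3: (−1)^1·910.7360/(36)·0.8843^4·0.4669^4 = -0.735270
  k=4: (−1)^2·910.7360/(96)·0.8843^2·0.4669^6 = +0.076870
d^4_{-2,0}(0.9716) = +0.989012 -0.735270 +0.076870 = +0.330612

d=0.3306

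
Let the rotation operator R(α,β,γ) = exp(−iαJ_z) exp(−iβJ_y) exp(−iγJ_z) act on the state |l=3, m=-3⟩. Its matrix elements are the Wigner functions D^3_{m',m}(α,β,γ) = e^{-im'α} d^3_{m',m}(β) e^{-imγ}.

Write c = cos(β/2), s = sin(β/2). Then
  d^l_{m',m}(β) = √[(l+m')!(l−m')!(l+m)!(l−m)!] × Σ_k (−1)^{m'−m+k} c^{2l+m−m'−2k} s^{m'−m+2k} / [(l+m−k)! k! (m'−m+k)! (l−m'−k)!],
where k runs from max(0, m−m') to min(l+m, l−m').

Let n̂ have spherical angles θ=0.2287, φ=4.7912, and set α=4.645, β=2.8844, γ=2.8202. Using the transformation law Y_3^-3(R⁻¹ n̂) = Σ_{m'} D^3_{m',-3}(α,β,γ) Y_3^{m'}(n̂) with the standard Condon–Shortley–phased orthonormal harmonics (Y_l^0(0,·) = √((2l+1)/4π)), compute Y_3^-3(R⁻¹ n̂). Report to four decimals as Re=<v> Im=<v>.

Re=0.0308 Im=-0.0288

Need the full column D^3_{m',-3} for m'=−3..3 at α=4.645, β=2.8844, γ=2.8202.
cos(β/2)=0.128242, sin(β/2)=0.991743
d^3_{-3,-3}: single k=0 term ⇒ +0.000004;  D = -0.000004-0.000002i
d^3_{-2,-3}: single k=0 term ⇒ -0.000084;  D = -0.000038+0.000075i
d^3_{-1,-3}: single k=0 term ⇒ +0.001030;  D = +0.000884+0.000529i
d^3_{0,-3}: single k=0 term ⇒ -0.009200;  D = +0.005245-0.007559i
d^3_{1,-3}: single k=0 term ⇒ +0.061617;  D = -0.048143-0.038457i
d^3_{2,-3}: single k=0 term ⇒ -0.301371;  D = -0.203522+0.222269i
d^3_{3,-3}: single k=0 term ⇒ +0.951469;  D = +0.656873+0.688339i
Y_3^{m'}(θ=0.2287,φ=4.7912) and Σ D·Y over m':
  (-0.0000-0.0000i)·(-0.0011-0.0047i)  (-0.0000+0.0001i)·(-0.0505+0.0080i)  (+0.0009+0.0005i)·(+0.0216+0.2734i)  (+0.0052-0.0076i)·(+0.6335+0.0000i)  (-0.0481-0.0385i)·(-0.0216+0.2734i)  (-0.2035+0.2223i)·(-0.0505-0.0080i)  (+0.6569+0.6883i)·(+0.0011-0.0047i)
Y_3^-3(R⁻¹ n̂) = +0.030822-0.028788i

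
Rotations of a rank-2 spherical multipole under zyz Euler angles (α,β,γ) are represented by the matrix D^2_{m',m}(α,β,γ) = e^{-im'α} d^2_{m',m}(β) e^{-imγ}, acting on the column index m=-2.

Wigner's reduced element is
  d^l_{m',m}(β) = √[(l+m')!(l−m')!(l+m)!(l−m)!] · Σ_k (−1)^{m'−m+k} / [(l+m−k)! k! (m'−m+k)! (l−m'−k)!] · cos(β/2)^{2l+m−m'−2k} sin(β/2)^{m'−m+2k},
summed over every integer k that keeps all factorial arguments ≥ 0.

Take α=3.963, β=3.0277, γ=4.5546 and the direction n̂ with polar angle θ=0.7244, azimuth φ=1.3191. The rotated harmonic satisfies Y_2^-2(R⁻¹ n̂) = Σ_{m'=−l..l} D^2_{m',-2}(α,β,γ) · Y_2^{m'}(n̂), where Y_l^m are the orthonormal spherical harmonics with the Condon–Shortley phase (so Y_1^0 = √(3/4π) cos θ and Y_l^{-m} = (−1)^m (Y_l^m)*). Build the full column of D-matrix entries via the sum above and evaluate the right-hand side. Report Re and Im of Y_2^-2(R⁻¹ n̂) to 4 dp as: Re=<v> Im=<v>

Re=-0.0901 Im=-0.0975

Need the full column D^2_{m',-2} for m'=−2..2 at α=3.963, β=3.0277, γ=4.5546.
cos(β/2)=0.056916, sin(β/2)=0.998379
d^2_{-2,-2}: single k=0 term ⇒ +0.000010;  D = -0.000003-0.000010i
d^2_{-1,-2}: single k=0 term ⇒ -0.000368;  D = -0.000322-0.000178i
d^2_{0,-2}: single k=0 term ⇒ +0.007909;  D = -0.007519+0.002455i
d^2_{1,-2}: single k=0 term ⇒ -0.113278;  D = -0.047615+0.102786i
d^2_{2,-2}: single k=0 term ⇒ +0.993532;  D = +0.375519+0.919832i
Y_2^{m'}(θ=0.7244,φ=1.3191) and Σ D·Y over m':
  (-0.0000-0.0000i)·(-0.1486-0.0818i)  (-0.0003-0.0002i)·(+0.0955-0.3713i)  (-0.0075+0.0025i)·(+0.2153+0.0000i)  (-0.0476+0.1028i)·(-0.0955-0.3713i)  (+0.3755+0.9198i)·(-0.1486+0.0818i)
Y_2^-2(R⁻¹ n̂) = -0.090072-0.097451i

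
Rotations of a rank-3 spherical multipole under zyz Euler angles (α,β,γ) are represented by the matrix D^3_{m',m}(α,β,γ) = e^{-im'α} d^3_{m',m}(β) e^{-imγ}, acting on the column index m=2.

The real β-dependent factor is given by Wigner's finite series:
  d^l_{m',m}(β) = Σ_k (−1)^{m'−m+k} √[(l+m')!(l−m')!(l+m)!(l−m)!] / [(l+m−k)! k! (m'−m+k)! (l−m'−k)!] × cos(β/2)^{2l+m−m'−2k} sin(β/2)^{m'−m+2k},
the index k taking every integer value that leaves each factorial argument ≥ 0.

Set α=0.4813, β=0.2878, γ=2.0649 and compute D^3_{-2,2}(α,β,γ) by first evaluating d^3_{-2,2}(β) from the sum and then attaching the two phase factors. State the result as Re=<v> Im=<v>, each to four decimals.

Re=-0.0021 Im=0.0001

D^3_{-2,2}(0.4813,0.2878,2.0649) = e^{-i·-2·0.4813}·d^3_{-2,2}(0.2878)·e^{-i·2·2.0649}. Compute d first:
c=cos(0.2878/2)=0.989664, s=sin(0.2878/2)=0.143404; N=√[1·120·120·1]=120.000000
k: max(0,(2)−(-2))=4 … min(3+(2),3−(-2))=5
  k=4: (−1)^0·120.0000/(24)·0.9897^2·0.1434^4 = +0.002071
  k=5: (−1)^1·120.0000/(120)·0.9897^0·0.1434^6 = -0.000009
d^3_{-2,2}(0.2878) = +0.002071 -0.000009 = +0.002062
Attach z-rotation phases: D = e^{-i(-2)(0.4813)}·(+0.002062)·e^{-i(2)(2.0649)} = -0.002062+0.000053i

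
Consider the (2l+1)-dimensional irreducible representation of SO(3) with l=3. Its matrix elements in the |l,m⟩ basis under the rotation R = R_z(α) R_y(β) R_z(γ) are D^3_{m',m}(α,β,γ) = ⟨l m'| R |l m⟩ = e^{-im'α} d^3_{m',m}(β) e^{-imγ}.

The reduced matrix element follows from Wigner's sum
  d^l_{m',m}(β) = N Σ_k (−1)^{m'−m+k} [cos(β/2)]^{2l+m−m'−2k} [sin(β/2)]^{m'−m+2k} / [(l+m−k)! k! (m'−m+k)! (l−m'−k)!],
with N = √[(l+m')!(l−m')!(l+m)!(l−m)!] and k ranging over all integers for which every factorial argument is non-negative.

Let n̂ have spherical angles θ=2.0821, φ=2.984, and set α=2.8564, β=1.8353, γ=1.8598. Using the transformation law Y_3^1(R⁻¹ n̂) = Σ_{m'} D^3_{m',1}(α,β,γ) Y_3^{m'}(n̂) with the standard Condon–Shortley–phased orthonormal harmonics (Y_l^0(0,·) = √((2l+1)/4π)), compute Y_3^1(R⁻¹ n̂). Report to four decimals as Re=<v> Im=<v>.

Need the full column D^3_{m',1} for m'=−3..3 at α=2.8564, β=1.8353, γ=1.8598.
cos(β/2)=0.607688, sin(β/2)=0.794176
d^3_{-3,1}: single k=4 term ⇒ +0.568949;  D = +0.518050+0.235219i
d^3_{-2,1}: k∈[3..4] ⇒ +0.710922 -0.607105 = +0.103817;  D = -0.078636-0.067782i
d^3_{-1,1}: k∈[2..4] ⇒ +0.516069 -1.175217 +0.250899 = -0.408249;  D = -0.221744-0.342777i
d^3_{0,1}: k∈[1..3] ⇒ +0.227988 -1.168165 +0.665050 = -0.275127;  D = +0.078410+0.263717i
d^3_{1,1}: k∈[0..2] ⇒ +0.050360 -0.688092 +0.881413 = +0.243681;  D = +0.000929+0.243679i
d^3_{2,1}: k∈[0..1] ⇒ -0.208123 +0.710922 = +0.502799;  D = +0.139619-0.483025i
d^3_{3,1}: single k=0 term ⇒ +0.333121;  D = -0.178801+0.281069i
Y_3^{m'}(θ=2.0821,φ=2.984) and Σ D·Y over m':
  (+0.5180+0.2352i)·(-0.2464-0.1260i)  (-0.0786-0.0678i)·(-0.3616-0.1179i)  (-0.2217-0.3428i)·(-0.0549-0.0087i)  (+0.0784+0.2637i)·(+0.3292+0.0000i)  (+0.0009+0.2437i)·(+0.0549-0.0087i)  (+0.1396-0.4830i)·(-0.3616+0.1179i)  (-0.1788+0.2811i)·(+0.2464-0.1260i)
Y_3^1(R⁻¹ n̂) = -0.042559+0.314377i

Re=-0.0426 Im=0.3144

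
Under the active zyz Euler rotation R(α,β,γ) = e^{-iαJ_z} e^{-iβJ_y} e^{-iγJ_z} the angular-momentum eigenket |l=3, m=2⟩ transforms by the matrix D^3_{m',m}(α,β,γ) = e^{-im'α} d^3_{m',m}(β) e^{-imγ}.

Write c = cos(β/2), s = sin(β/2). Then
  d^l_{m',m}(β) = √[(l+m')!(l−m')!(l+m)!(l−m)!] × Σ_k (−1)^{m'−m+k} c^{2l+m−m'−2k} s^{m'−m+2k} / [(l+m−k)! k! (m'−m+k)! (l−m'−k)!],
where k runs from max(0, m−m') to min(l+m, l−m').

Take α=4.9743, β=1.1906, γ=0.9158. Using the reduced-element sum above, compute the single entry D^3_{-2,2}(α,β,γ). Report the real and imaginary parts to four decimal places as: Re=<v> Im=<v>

Re=-0.0800 Im=0.2973

Split into d^3_{-2,2}(β=1.1906) × two z-phases.
c=cos(1.1906/2)=0.827980, s=sin(1.1906/2)=0.560757; N=√[1·120·120·1]=120.000000
k: max(0,(2)−(-2))=4 … min(3+(2),3−(-2))=5
  k=4: (−1)^0·120.0000/(24)·0.8280^2·0.5608^4 = +0.338930
  k=5: (−1)^1·120.0000/(120)·0.8280^0·0.5608^6 = -0.031092
d^3_{-2,2}(1.1906) = +0.338930 -0.031092 = +0.307837
D = (-0.865914-0.500193i)·(+0.307837)·(-0.257857-0.966183i) = -0.080037+0.297251i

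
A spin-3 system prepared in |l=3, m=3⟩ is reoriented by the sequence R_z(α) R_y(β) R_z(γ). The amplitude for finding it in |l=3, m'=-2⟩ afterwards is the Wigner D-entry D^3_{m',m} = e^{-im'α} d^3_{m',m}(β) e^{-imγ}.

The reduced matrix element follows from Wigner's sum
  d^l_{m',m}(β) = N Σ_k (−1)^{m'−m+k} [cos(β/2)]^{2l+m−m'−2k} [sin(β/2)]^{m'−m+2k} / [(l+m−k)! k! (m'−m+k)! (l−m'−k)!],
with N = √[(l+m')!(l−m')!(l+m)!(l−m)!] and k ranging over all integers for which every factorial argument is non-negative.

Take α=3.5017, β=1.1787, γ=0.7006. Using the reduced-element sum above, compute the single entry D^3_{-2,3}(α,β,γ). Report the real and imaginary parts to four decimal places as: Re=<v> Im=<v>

Re=0.0203 Im=-0.1061

Split into d^3_{-2,3}(β=1.1787) × two z-phases.
With c≡cos(β/2)=0.831302 and s≡sin(β/2)=0.555821, N=[1·120·720·1]^{1/2}=293.938769
The bounds max(0,m−m')=5 and min(l+m,l−m')=5 give 1 term
  k=5: (−1)^0·293.9388/(120)·0.8313^1·0.5558^5 = +0.108021
d^3_{-2,3}(1.1787) = +0.108021
Attach z-rotation phases: D = e^{-i(-2)(3.5017)}·(+0.108021)·e^{-i(3)(0.7006)} = +0.020317-0.106093i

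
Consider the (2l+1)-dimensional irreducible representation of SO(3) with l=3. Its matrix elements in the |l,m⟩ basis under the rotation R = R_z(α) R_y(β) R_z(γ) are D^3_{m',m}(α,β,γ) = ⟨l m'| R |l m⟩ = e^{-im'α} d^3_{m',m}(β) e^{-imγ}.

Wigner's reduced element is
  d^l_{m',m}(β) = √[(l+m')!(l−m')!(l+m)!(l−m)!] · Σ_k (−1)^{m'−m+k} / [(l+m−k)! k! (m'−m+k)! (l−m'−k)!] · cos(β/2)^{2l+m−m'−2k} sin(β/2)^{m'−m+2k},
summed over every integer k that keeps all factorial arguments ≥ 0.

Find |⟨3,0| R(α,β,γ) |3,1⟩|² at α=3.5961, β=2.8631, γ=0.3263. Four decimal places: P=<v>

P=0.1859

First d^3_{0,1}(β=2.8631), then the phase factors e^{-i(0)α} and e^{-i(1)γ}:
Half-angle: c=0.138797, s=0.990321. N=√(6·6·24·2)=41.569219
k: max(0,(1)−(0))=1 … min(3+(1),3−(0))=3
  k=1: (−1)^0·41.5692/(12)·0.1388^5·0.9903^1 = +0.000177
  k=2: (−1)^1·41.5692/(4)·0.1388^3·0.9903^3 = -0.026988
  k=3: (−1)^2·41.5692/(12)·0.1388^1·0.9903^5 = +0.457983
d^3_{0,1}(2.8631) = +0.000177 -0.026988 +0.457983 = +0.431172
|D^3_{0,1}|² = |d^3_{0,1}(β)|² = (+0.431172)² = 0.185909 (the z-rotation phases have unit modulus)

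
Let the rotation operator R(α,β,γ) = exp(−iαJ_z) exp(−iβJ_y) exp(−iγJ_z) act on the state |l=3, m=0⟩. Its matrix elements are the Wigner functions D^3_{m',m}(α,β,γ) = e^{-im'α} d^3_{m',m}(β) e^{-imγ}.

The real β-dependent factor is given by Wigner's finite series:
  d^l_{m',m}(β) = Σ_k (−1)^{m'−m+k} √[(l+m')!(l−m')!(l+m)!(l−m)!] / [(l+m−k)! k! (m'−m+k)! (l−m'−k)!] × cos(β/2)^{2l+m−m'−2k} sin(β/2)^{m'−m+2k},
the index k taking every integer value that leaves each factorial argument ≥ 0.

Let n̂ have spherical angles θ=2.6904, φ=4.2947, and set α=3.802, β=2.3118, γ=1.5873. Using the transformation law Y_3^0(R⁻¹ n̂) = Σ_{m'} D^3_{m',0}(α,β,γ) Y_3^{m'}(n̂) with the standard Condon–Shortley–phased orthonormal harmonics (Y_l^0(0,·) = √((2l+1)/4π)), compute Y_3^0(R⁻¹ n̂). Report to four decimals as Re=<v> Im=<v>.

Re=0.3221 Im=0.0000

Need the full column D^3_{m',0} for m'=−3..3 at α=3.802, β=2.3118, γ=1.5873.
cos(β/2)=0.403095, sin(β/2)=0.915158
d^3_{-3,0}: single k=3 term ⇒ +0.224505;  D = +0.089577-0.205860i
d^3_{-2,0}: k∈[2..3] ⇒ +0.121111 -0.624252 = -0.503141;  D = -0.124470-0.487502i
d^3_{-1,0}: k∈[1..3] ⇒ +0.033738 -0.521702 +0.896352 = +0.408389;  D = -0.322522-0.250521i
d^3_{0,0}: k∈[0..3] ⇒ +0.004290 -0.199005 +1.025751 -0.587458 = +0.243578;  D = +0.243578+0.000000i
d^3_{1,0}: k∈[0..2] ⇒ -0.033738 +0.521702 -0.896352 = -0.408389;  D = +0.322522-0.250521i
d^3_{2,0}: k∈[0..1] ⇒ +0.121111 -0.624252 = -0.503141;  D = -0.124470+0.487502i
d^3_{3,0}: single k=0 term ⇒ -0.224505;  D = -0.089577-0.205860i
Y_3^{m'}(θ=2.6904,φ=4.2947) and Σ D·Y over m':
  (+0.0896-0.2059i)·(+0.0329-0.0108i)  (-0.1245-0.4875i)·(+0.1173+0.1297i)  (-0.3225-0.2505i)·(-0.1743+0.3928i)  (+0.2436+0.0000i)·(-0.3524+0.0000i)  (+0.3225-0.2505i)·(+0.1743+0.3928i)  (-0.1245+0.4875i)·(+0.1173-0.1297i)  (-0.0896-0.2059i)·(-0.0329-0.0108i)
Y_3^0(R⁻¹ n̂) = +0.322058+0.000000i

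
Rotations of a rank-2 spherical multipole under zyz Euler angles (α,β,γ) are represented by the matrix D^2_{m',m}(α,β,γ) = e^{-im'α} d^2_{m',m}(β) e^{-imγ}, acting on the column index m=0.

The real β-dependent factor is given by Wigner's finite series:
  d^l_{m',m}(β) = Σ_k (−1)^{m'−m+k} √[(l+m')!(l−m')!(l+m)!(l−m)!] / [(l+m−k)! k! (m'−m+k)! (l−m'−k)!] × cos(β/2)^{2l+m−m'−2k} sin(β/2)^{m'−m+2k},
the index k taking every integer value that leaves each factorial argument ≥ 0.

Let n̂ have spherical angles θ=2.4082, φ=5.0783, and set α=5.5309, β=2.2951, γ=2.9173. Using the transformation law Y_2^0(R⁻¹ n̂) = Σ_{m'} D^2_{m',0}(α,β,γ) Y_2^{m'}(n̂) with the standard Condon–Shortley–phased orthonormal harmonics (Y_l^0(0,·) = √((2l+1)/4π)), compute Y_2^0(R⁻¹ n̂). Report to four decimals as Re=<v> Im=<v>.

Need the full column D^2_{m',0} for m'=−2..2 at α=5.5309, β=2.2951, γ=2.9173.
cos(β/2)=0.410722, sin(β/2)=0.911760
d^2_{-2,0}: single k=2 term ⇒ +0.343506;  D = +0.022732-0.342753i
d^2_{-1,0}: k∈[1..2] ⇒ +0.154740 -0.762546 = -0.607807;  D = -0.443777+0.415320i
d^2_{0,0}: k∈[0..2] ⇒ +0.028457 -0.560943 +0.691071 = +0.158586;  D = +0.158586+0.000000i
d^2_{1,0}: k∈[0..1] ⇒ -0.154740 +0.762546 = +0.607807;  D = +0.443777+0.415320i
d^2_{2,0}: single k=0 term ⇒ +0.343506;  D = +0.022732+0.342753i
Y_2^{m'}(θ=2.4082,φ=5.0783) and Σ D·Y over m':
  (+0.0227-0.3428i)·(-0.1288+0.1157i)  (-0.4438+0.4153i)·(-0.1375-0.3588i)  (+0.1586+0.0000i)·(+0.2068+0.0000i)  (+0.4438+0.4153i)·(+0.1375-0.3588i)  (+0.0227+0.3428i)·(-0.1288-0.1157i)
Y_2^0(R⁻¹ n̂) = +0.526228+0.000000i

Re=0.5262 Im=0.0000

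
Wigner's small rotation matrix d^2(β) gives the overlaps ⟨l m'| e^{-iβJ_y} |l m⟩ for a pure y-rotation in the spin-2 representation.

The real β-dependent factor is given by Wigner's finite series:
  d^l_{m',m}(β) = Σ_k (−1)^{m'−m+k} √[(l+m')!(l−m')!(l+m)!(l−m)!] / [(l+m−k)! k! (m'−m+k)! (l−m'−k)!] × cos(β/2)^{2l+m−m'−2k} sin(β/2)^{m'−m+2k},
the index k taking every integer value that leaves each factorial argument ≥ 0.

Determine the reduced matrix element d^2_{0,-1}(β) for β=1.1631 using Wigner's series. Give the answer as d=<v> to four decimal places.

d^2_{0,-1}(β=1.1631) via Wigner's sum:
With c≡cos(β/2)=0.835612 and s≡sin(β/2)=0.549320, N=[2·2·1·6]^{1/2}=4.898979
k∈{0,1} keeps every argument non-negative
  k=0: (−1)^1·4.8990/(2)·0.8356^3·0.5493^1 = -0.785082
  k=1: (−1)^2·4.8990/(2)·0.8356^1·0.5493^3 = +0.339278
d^2_{0,-1}(1.1631) = -0.785082 +0.339278 = -0.445804

d=-0.4458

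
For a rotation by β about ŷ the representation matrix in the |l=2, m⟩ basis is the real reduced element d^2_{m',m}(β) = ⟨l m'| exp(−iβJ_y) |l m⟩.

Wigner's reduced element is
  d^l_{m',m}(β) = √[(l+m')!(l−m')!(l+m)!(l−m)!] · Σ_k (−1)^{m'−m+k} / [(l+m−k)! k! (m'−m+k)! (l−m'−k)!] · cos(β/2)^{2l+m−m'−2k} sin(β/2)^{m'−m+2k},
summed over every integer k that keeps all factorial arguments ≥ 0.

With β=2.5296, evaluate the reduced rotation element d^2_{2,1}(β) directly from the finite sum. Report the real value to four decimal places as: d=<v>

d=-0.0521

d^2_{2,1}(β=2.5296) via Wigner's sum:
Half-angle: c=0.301243, s=0.953547. N=√(24·1·6·1)=12.000000
Admissible k: 0..0 (factorial args all ≥0)
  k=0: (−1)^1·12.0000/(6)·0.3012^3·0.9535^1 = -0.052134
d^2_{2,1}(2.5296) = -0.052134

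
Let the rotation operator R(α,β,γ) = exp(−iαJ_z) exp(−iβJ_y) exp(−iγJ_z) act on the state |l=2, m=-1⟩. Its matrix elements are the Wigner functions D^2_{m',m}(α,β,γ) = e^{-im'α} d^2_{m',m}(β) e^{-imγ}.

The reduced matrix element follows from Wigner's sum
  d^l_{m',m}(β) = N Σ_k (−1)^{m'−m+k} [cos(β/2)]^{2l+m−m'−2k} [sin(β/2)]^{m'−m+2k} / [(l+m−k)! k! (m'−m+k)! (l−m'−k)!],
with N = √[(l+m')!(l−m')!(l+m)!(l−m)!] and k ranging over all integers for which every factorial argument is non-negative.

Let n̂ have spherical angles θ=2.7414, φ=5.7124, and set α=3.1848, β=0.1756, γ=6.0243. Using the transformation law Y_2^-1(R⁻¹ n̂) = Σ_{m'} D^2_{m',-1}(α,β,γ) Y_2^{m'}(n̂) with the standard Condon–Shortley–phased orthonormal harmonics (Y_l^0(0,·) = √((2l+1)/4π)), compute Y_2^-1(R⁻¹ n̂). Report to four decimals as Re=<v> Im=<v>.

Need the full column D^2_{m',-1} for m'=−2..2 at α=3.1848, β=0.1756, γ=6.0243.
cos(β/2)=0.996148, sin(β/2)=0.087687
d^2_{-2,-1}: single k=1 term ⇒ +0.173356;  D = +0.170784-0.029751i
d^2_{-1,-1}: k∈[0..1] ⇒ +0.984681 -0.022890 = +0.961791;  D = -0.939508+0.205833i
d^2_{0,-1}: k∈[0..1] ⇒ -0.212316 +0.001645 = -0.210671;  D = -0.203651+0.053933i
d^2_{1,-1}: k∈[0..1] ⇒ +0.022890 -0.000059 = +0.022831;  D = -0.021797+0.006793i
d^2_{2,-1}: single k=0 term ⇒ -0.001343;  D = -0.001264+0.000455i
Y_2^{m'}(θ=2.7414,φ=5.7124) and Σ D·Y over m':
  (+0.1708-0.0298i)·(+0.0244+0.0533i)  (-0.9395+0.2058i)·(-0.2333-0.1498i)  (-0.2037+0.0539i)·(+0.4872+0.0000i)  (-0.0218+0.0068i)·(+0.2333-0.1498i)  (-0.0013+0.0005i)·(+0.0244-0.0533i)
Y_2^-1(R⁻¹ n̂) = +0.152442+0.132278i

Re=0.1524 Im=0.1323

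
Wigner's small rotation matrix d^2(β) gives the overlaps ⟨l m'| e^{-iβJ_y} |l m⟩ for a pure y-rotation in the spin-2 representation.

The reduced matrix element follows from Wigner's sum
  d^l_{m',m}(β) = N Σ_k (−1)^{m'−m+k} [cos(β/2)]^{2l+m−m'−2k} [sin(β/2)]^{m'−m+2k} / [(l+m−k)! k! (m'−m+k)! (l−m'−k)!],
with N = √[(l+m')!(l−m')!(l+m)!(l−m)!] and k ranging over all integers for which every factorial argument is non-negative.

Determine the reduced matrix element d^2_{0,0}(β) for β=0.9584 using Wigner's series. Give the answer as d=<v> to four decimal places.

d=-0.0044

d^2_{0,0}(β=0.9584) via Wigner's sum:
Half-angle: c=0.887364, s=0.461069. N=√(2·2·2·2)=4.000000
k∈{0,1,2} keeps every argument non-negative
  k=0: (−1)^0·4.0000/(4)·0.8874^4·0.4611^0 = +0.620022
  k=1: (−1)^1·4.0000/(1)·0.8874^2·0.4611^2 = -0.669571
  k=2: (−1)^2·4.0000/(4)·0.8874^0·0.4611^4 = +0.045192
d^2_{0,0}(0.9584) = +0.620022 -0.669571 +0.045192 = -0.004356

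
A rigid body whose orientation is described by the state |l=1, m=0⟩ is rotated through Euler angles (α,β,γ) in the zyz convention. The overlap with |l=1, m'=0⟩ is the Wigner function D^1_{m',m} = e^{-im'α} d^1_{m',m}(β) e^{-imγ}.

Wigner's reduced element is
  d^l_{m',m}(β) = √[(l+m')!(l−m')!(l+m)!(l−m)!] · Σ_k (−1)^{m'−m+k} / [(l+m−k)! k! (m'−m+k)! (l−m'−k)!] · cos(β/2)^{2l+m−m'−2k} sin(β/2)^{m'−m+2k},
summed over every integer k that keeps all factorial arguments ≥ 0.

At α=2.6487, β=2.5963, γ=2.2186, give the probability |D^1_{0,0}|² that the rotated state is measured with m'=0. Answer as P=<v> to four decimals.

P=0.7310

First d^1_{0,0}(β=2.5963), then the phase factors e^{-i(0)α} and e^{-i(0)γ}:
c=cos(2.5963/2)=0.269281, s=sin(2.5963/2)=0.963062; N=√[1·1·1·1]=1.000000
k∈{0,1} keeps every argument non-negative
  k=0: (−1)^0·1.0000/(1)·0.2693^2·0.9631^0 = +0.072512
  k=1: (−1)^1·1.0000/(1)·0.2693^0·0.9631^2 = -0.927488
d^1_{0,0}(2.5963) = +0.072512 -0.927488 = -0.854976
|D^1_{0,0}|² = |d^1_{0,0}(β)|² = (-0.854976)² = 0.730983 (the z-rotation phases have unit modulus)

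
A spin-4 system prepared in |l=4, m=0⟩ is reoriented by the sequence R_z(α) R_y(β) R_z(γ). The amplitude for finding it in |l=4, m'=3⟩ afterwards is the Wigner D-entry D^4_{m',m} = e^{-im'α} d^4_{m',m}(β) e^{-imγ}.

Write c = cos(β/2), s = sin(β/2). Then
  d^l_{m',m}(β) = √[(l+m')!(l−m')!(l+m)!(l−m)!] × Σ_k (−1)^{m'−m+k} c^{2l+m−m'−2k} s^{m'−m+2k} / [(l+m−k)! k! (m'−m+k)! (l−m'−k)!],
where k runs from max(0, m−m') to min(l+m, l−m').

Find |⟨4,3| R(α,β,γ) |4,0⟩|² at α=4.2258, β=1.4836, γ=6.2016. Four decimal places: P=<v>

Split into d^4_{3,0}(β=1.4836) × two z-phases.
Half-angle: c=0.737254, s=0.675616. N=√(5040·1·24·24)=1703.830978
k∈{0,1} keeps every argument non-negative
  k=0: (−1)^3·1703.8310/(144)·0.7373^5·0.6756^3 = -0.794783
  k=1: (−1)^4·1703.8310/(144)·0.7373^3·0.6756^5 = +0.667444
d^4_{3,0}(1.4836) = -0.794783 +0.667444 = -0.127339
|D^4_{3,0}|² = |d^4_{3,0}(β)|² = (-0.127339)² = 0.016215 (the z-rotation phases have unit modulus)

P=0.0162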